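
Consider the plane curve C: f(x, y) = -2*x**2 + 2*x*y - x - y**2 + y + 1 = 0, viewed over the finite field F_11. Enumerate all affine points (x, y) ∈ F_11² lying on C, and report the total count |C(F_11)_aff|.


Affine F_11-points: {(0, 4), (0, 8), (1, 1), (1, 2), (2, 8), (5, 1), (5, 10), (6, 0), (6, 2), (9, 4), (10, 0), (10, 10)}; count = 12.

For each of the 121 pairs (x, y) ∈ F_11², evaluate f(x, y) mod 11. Record the zeros.
  x = 0: [0↦1, 1↦1, 2↦10, 3↦6, 4↦0, 5↦3, 6↦4, 7↦3, 8↦0, 9↦6, 10↦10]  zeros at y ∈ {4, 8}
  x = 1: [0↦9, 1↦0, 2↦0, 3↦9, 4↦5, 5↦10, 6↦2, 7↦3, 8↦2, 9↦10, 10↦5]  zeros at y ∈ {1, 2}
  x = 2: [0↦2, 1↦6, 2↦8, 3↦8, 4↦6, 5↦2, 6↦7, 7↦10, 8↦0, 9↦10, 10↦7]  zeros at y ∈ {8}
  x = 3: [0↦2, 1↦8, 2↦1, 3↦3, 4↦3, 5↦1, 6↦8, 7↦2, 8↦5, 9↦6, 10↦5]  zeros at y ∈ ∅
  x = 4: [0↦9, 1↦6, 2↦1, 3↦5, 4↦7, 5↦7, 6↦5, 7↦1, 8↦6, 9↦9, 10↦10]  zeros at y ∈ ∅
  x = 5: [0↦1, 1↦0, 2↦8, 3↦3, 4↦7, 5↦9, 6↦9, 7↦7, 8↦3, 9↦8, 10↦0]  zeros at y ∈ {1, 10}
  x = 6: [0↦0, 1↦1, 2↦0, 3↦8, 4↦3, 5↦7, 6↦9, 7↦9, 8↦7, 9↦3, 10↦8]  zeros at y ∈ {0, 2}
  x = 7: [0↦6, 1↦9, 2↦10, 3↦9, 4↦6, 5↦1, 6↦5, 7↦7, 8↦7, 9↦5, 10↦1]  zeros at y ∈ ∅
  x = 8: [0↦8, 1↦2, 2↦5, 3↦6, 4↦5, 5↦2, 6↦8, 7↦1, 8↦3, 9↦3, 10↦1]  zeros at y ∈ ∅
  x = 9: [0↦6, 1↦2, 2↦7, 3↦10, 4↦0, 5↦10, 6↦7, 7↦2, 8↦6, 9↦8, 10↦8]  zeros at y ∈ {4}
  x = 10: [0↦0, 1↦9, 2↦5, 3↦10, 4↦2, 5↦3, 6↦2, 7↦10, 8↦5, 9↦9, 10↦0]  zeros at y ∈ {0, 10}
Collecting zeros: affine points = {(0, 4), (0, 8), (1, 1), (1, 2), (2, 8), (5, 1), (5, 10), (6, 0), (6, 2), (9, 4), (10, 0), (10, 10)}.
Total count |C(F_11)_aff| = 12.


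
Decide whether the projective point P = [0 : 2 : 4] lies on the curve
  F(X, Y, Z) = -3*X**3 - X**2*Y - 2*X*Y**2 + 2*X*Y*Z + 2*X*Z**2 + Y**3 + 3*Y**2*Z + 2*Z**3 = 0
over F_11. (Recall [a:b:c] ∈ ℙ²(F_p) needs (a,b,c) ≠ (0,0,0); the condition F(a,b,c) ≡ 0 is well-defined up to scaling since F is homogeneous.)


F(0,2,4) ≡ 8 (mod 11); P is NOT on the curve.

Evaluate F(0, 2, 4) term-by-term (mod 11).
  -3*X**3 ↦ -3·0·1·1 = 0
  -X**2*Y ↦ -1·0·2·1 = 0
  -2*X*Y**2 ↦ -2·0·4·1 = 0
  2*X*Y*Z ↦ 2·0·2·4 = 0
  2*X*Z**2 ↦ 2·0·1·16 = 0
  Y**3 ↦ 1·1·8·1 = 8
  3*Y**2*Z ↦ 3·1·4·4 = 48
  2*Z**3 ↦ 2·1·1·64 = 128
Sum: F(0, 2, 4) = (0) + (0) + (0) + (0) + (0) + (8) + (48) + (128) = 184.
Reducing mod 11: 184 ≡ 8 (mod 11).
Since F(a, b, c) ≡ 8 ≠ 0 (mod 11), P does NOT lie on the curve.


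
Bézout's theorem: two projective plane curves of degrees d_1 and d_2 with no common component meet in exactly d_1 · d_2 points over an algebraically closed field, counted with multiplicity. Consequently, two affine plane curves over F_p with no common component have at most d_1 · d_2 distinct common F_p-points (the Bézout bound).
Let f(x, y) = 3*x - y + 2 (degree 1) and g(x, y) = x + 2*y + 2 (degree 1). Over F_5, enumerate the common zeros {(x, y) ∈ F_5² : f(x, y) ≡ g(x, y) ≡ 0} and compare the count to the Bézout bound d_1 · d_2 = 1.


Common zeros: {(2, 3)}; count = 1; Bézout bound = 1.

deg(f) = 1, deg(g) = 1, so Bézout bound = 1.
Scan x ∈ F_5. For each x, list the y ∈ F_5 with f(x, y) ≡ 0 and those with g(x, y) ≡ 0 (mod 5); the common zeros in that column are the intersection.
  x = 0: f ≡ 0 at y ∈ {2}; g ≡ 0 at y ∈ {4}; common: ∅.
  x = 1: f ≡ 0 at y ∈ {0}; g ≡ 0 at y ∈ {1}; common: ∅.
  x = 2: f ≡ 0 at y ∈ {3}; g ≡ 0 at y ∈ {3}; common: {3}.
  x = 3: f ≡ 0 at y ∈ {1}; g ≡ 0 at y ∈ {0}; common: ∅.
  x = 4: f ≡ 0 at y ∈ {4}; g ≡ 0 at y ∈ {2}; common: ∅.
Collecting: common zeros = {(2, 3)}, so the count is 1.
Comparison with the Bézout bound: 1 ≤ 1 = deg(f)·deg(g), as expected for curves with no common component (the bound is attained).


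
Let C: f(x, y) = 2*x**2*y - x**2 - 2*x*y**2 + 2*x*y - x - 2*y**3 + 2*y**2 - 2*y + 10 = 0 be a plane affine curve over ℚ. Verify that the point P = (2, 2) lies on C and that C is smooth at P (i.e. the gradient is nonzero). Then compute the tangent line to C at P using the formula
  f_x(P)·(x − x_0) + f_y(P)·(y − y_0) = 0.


Tangent line at P: 7*x - 22*y + 30 = 0.

Step 1: f(2, 2) = 0, so P lies on C.
Step 2: partial derivatives
  f_x(x, y) = 4*x*y - 2*x - 2*y**2 + 2*y - 1, f_y(x, y) = 2*x**2 - 4*x*y + 2*x - 6*y**2 + 4*y - 2.
  f_x(P) = 7, f_y(P) = -22 (gradient nonzero, so P is smooth).
Step 3: tangent line at P: 7·(x − 2) + -22·(y − 2) = 0.
Expanding: 7*x - 22*y + 30 = 0.


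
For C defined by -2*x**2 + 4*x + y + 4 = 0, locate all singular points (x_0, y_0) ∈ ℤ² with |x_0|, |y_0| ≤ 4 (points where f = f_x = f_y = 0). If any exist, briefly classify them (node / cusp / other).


No singular points in the scanned grid; C is smooth there.

Compute partial derivatives:
  f_x = 4 - 4*x.
  f_y = 1.
f_y = 1 is a nonzero constant, so f_y never vanishes: no point (x, y) can satisfy f = f_x = f_y = 0. In particular no (x, y) ∈ {−4, ..., 4}² is singular; the curve is smooth.


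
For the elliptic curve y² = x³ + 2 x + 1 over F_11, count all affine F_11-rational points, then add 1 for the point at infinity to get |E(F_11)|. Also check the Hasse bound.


Affine points = {(0, 1), (0, 10), (1, 2), (1, 9), (3, 1), (3, 10), (5, 2), (5, 9), (6, 3), (6, 8), (8, 1), (8, 10), (9, 0), (10, 3), (10, 8)}; affine count = 15; |E(F_11)| = 16.

Discriminant check: Δ ∝ 4a³ + 27b² = 4·2³ + 27·1² = 4·8 + 27·1 ≡ 4 (mod 11). Nonzero ⇒ E is nonsingular.
For each x ∈ F_11, compute rhs = x³ + 2·x + 1 mod 11, then count y ∈ F_11 with y² ≡ rhs.
  x = 0: rhs = 1, matching y values: 1, 10 (2 points).
  x = 1: rhs = 4, matching y values: 2, 9 (2 points).
  x = 2: rhs = 2, matching y values: none (0 points).
  x = 3: rhs = 1, matching y values: 1, 10 (2 points).
  x = 4: rhs = 7, matching y values: none (0 points).
  x = 5: rhs = 4, matching y values: 2, 9 (2 points).
  x = 6: rhs = 9, matching y values: 3, 8 (2 points).
  x = 7: rhs = 6, matching y values: none (0 points).
  x = 8: rhs = 1, matching y values: 1, 10 (2 points).
  x = 9: rhs = 0, matching y values: 0 (1 points).
  x = 10: rhs = 9, matching y values: 3, 8 (2 points).
Total affine count: 15.
Full point count |E(F_11)| = 15 + 1 = 16.
Hasse bound: |16 − (11+1)| = |4| = 4 ≤ 2√11 ≈ 6.6332 ✓.


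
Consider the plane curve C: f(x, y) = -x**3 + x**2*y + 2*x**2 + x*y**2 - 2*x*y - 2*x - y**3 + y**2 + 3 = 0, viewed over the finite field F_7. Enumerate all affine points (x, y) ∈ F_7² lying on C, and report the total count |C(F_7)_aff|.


Affine F_7-points: {(1, 2), (3, 4)}; count = 2.

For each of the 49 pairs (x, y) ∈ F_7², evaluate f(x, y) mod 7. Record the zeros.
  x = 0: [0↦3, 1↦3, 2↦6, 3↦6, 4↦4, 5↦1, 6↦5]  zeros at y ∈ ∅
  x = 1: [0↦2, 1↦2, 2↦0, 3↦4, 4↦1, 5↦6, 6↦6]  zeros at y ∈ {2}
  x = 2: [0↦6, 1↦1, 2↦3, 3↦6, 4↦4, 5↦5, 6↦3]  zeros at y ∈ ∅
  x = 3: [0↦2, 1↦1, 2↦2, 3↦6, 4↦0, 5↦6, 6↦4]  zeros at y ∈ {4}
  x = 4: [0↦5, 1↦3, 2↦5, 3↦5, 4↦4, 5↦3, 6↦3]  zeros at y ∈ ∅
  x = 5: [0↦2, 1↦1, 2↦6, 3↦4, 4↦3, 5↦4, 6↦1]  zeros at y ∈ ∅
  x = 6: [0↦1, 1↦3, 2↦6, 3↦4, 4↦5, 5↦3, 6↦6]  zeros at y ∈ ∅
Collecting zeros: affine points = {(1, 2), (3, 4)}.
Total count |C(F_7)_aff| = 2.


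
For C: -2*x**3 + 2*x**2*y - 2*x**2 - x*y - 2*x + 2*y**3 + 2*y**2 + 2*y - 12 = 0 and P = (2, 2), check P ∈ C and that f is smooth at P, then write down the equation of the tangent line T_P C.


Tangent line at P: -20*x + 40*y - 40 = 0.

Step 1: f(2, 2) = 0, so P lies on C.
Step 2: partial derivatives
  f_x(x, y) = -6*x**2 + 4*x*y - 4*x - y - 2, f_y(x, y) = 2*x**2 - x + 6*y**2 + 4*y + 2.
  f_x(P) = -20, f_y(P) = 40 (gradient nonzero, so P is smooth).
Step 3: tangent line at P: -20·(x − 2) + 40·(y − 2) = 0.
Expanding: -20*x + 40*y - 40 = 0.


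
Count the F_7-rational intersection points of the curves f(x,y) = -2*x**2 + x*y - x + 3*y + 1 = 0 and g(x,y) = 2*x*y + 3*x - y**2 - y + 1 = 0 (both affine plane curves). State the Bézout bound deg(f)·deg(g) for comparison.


Common zeros: {(3, 1)}; count = 1; Bézout bound = 4.

deg(f) = 2, deg(g) = 2, so Bézout bound = 4.
Scan x ∈ F_7. For each x, list the y ∈ F_7 with f(x, y) ≡ 0 and those with g(x, y) ≡ 0 (mod 7); the common zeros in that column are the intersection.
  x = 0: f ≡ 0 at y ∈ {2}; g ≡ 0 at y ∈ ∅; common: ∅.
  x = 1: f ≡ 0 at y ∈ {4}; g ≡ 0 at y ∈ ∅; common: ∅.
  x = 2: f ≡ 0 at y ∈ {6}; g ≡ 0 at y ∈ {0, 3}; common: ∅.
  x = 3: f ≡ 0 at y ∈ {1}; g ≡ 0 at y ∈ {1, 4}; common: {1}.
  x = 4: f ≡ 0 at y ∈ {0, 1, 2, 3, 4, 5, 6}; g ≡ 0 at y ∈ ∅; common: ∅.
  x = 5: f ≡ 0 at y ∈ {5}; g ≡ 0 at y ∈ ∅; common: ∅.
  x = 6: f ≡ 0 at y ∈ {0}; g ≡ 0 at y ∈ {5, 6}; common: ∅.
Collecting: common zeros = {(3, 1)}, so the count is 1.
Comparison with the Bézout bound: 1 ≤ 4 = deg(f)·deg(g), as expected for curves with no common component (the affine F_7-count falls short of the bound because intersections may lie at infinity, over extension fields, or carry multiplicity).


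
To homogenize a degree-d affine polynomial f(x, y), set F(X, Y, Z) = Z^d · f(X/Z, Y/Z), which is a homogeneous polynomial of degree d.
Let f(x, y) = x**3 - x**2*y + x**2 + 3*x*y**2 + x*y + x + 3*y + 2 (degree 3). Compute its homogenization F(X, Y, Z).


F(X, Y, Z) = X**3 - X**2*Y + X**2*Z + 3*X*Y**2 + X*Y*Z + X*Z**2 + 3*Y*Z**2 + 2*Z**3

deg(f) = 3.
Substitute x = X/Z, y = Y/Z into f, then multiply by Z^3.
  monomial 1·x^3·y^0 ↦ 1·X^3·Y^0·Z^0.
  monomial -1·x^2·y^1 ↦ -1·X^2·Y^1·Z^0.
  monomial 1·x^2·y^0 ↦ 1·X^2·Y^0·Z^1.
  monomial 3·x^1·y^2 ↦ 3·X^1·Y^2·Z^0.
  monomial 1·x^1·y^1 ↦ 1·X^1·Y^1·Z^1.
  monomial 1·x^1·y^0 ↦ 1·X^1·Y^0·Z^2.
  monomial 3·x^0·y^1 ↦ 3·X^0·Y^1·Z^2.
  monomial 2·x^0·y^0 ↦ 2·X^0·Y^0·Z^3.
Collecting: F(X, Y, Z) = X**3 - X**2*Y + X**2*Z + 3*X*Y**2 + X*Y*Z + X*Z**2 + 3*Y*Z**2 + 2*Z**3.


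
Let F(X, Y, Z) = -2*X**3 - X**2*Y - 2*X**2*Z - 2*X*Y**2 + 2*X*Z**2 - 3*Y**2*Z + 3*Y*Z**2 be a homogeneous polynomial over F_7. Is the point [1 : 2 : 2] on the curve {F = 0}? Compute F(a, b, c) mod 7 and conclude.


F(1,2,2) ≡ 6 (mod 7); P is NOT on the curve.

Evaluate F(1, 2, 2) term-by-term (mod 7).
  -2*X**3 ↦ -2·1·1·1 = -2
  -X**2*Y ↦ -1·1·2·1 = -2
  -2*X**2*Z ↦ -2·1·1·2 = -4
  -2*X*Y**2 ↦ -2·1·4·1 = -8
  2*X*Z**2 ↦ 2·1·1·4 = 8
  -3*Y**2*Z ↦ -3·1·4·2 = -24
  3*Y*Z**2 ↦ 3·1·2·4 = 24
Sum: F(1, 2, 2) = (-2) + (-2) + (-4) + (-8) + (8) + (-24) + (24) = -8.
Reducing mod 7: -8 ≡ 6 (mod 7).
Since F(a, b, c) ≡ 6 ≠ 0 (mod 7), P does NOT lie on the curve.


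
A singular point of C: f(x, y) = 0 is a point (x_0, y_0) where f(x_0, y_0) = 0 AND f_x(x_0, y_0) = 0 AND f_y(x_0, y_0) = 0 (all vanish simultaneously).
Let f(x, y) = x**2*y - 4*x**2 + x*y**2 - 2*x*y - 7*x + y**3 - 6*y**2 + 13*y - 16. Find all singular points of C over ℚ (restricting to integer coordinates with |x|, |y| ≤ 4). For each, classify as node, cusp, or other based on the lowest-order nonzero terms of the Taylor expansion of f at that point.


Singular points: {(-2, 3)}; classification: node.

Compute partial derivatives:
  f_x = 2*x*y - 8*x + y**2 - 2*y - 7.
  f_y = x**2 + 2*x*y - 2*x + 3*y**2 - 12*y + 13.
Scan x_0 ∈ {−4, ..., 4}. For each x_0, f_y(x_0, y) is a polynomial in y; find its integer roots y ∈ {−4, ..., 4}, then test f_x and f at those candidates.
  x = -4: f_y(-4, y) = 3*y**2 - 20*y + 37; no integer root y with |y| ≤ 4.
  x = -3: f_y(-3, y) = 3*y**2 - 18*y + 28; no integer root y with |y| ≤ 4.
  x = -2: f_y(-2, y) = 3*y**2 - 16*y + 21; vanishes at y ∈ {3}. (-2, 3): f_x = 0, f = 0 — SINGULAR.
  x = -1: f_y(-1, y) = 3*y**2 - 14*y + 16; vanishes at y ∈ {2}. (-1, 2): f_x = -3 ≠ 0.
  x = 0: f_y(0, y) = 3*y**2 - 12*y + 13; no integer root y with |y| ≤ 4.
  x = 1: f_y(1, y) = 3*y**2 - 10*y + 12; no integer root y with |y| ≤ 4.
  x = 2: f_y(2, y) = 3*y**2 - 8*y + 13; no integer root y with |y| ≤ 4.
  x = 3: f_y(3, y) = 3*y**2 - 6*y + 16; no integer root y with |y| ≤ 4.
  x = 4: f_y(4, y) = 3*y**2 - 4*y + 21; no integer root y with |y| ≤ 4.
Only singular point on the grid: (-2, 3).
Classify: substitute x = -2 + u, y = 3 + v and expand: f = u**2*v - u**2 + u*v**2 + v**3 + v**2.
No constant or linear terms (consistent with a singular point). Quadratic part: -u**2 + v**2. Cubic part: u**2*v + u*v**2 + v**3.
The quadratic part v**2 - u**2 = (v − u)(v + u) splits into two distinct linear factors, so there are two distinct tangent lines y − 3 = ±(x − -2) — this is a node (ordinary double point).
Classification: node.


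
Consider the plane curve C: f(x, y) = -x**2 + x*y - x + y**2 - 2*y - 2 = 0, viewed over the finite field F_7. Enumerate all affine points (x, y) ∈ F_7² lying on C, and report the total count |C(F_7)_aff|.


Affine F_7-points: {(2, 1), (2, 6), (3, 0), (3, 6), (4, 2), (4, 3), (5, 1), (5, 3)}; count = 8.

For each of the 49 pairs (x, y) ∈ F_7², evaluate f(x, y) mod 7. Record the zeros.
  x = 0: [0↦5, 1↦4, 2↦5, 3↦1, 4↦6, 5↦6, 6↦1]  zeros at y ∈ ∅
  x = 1: [0↦3, 1↦3, 2↦5, 3↦2, 4↦1, 5↦2, 6↦5]  zeros at y ∈ ∅
  x = 2: [0↦6, 1↦0, 2↦3, 3↦1, 4↦1, 5↦3, 6↦0]  zeros at y ∈ {1, 6}
  x = 3: [0↦0, 1↦2, 2↦6, 3↦5, 4↦6, 5↦2, 6↦0]  zeros at y ∈ {0, 6}
  x = 4: [0↦6, 1↦2, 2↦0, 3↦0, 4↦2, 5↦6, 6↦5]  zeros at y ∈ {2, 3}
  x = 5: [0↦3, 1↦0, 2↦6, 3↦0, 4↦3, 5↦1, 6↦1]  zeros at y ∈ {1, 3}
  x = 6: [0↦5, 1↦3, 2↦3, 3↦5, 4↦2, 5↦1, 6↦2]  zeros at y ∈ ∅
Collecting zeros: affine points = {(2, 1), (2, 6), (3, 0), (3, 6), (4, 2), (4, 3), (5, 1), (5, 3)}.
Total count |C(F_7)_aff| = 8.


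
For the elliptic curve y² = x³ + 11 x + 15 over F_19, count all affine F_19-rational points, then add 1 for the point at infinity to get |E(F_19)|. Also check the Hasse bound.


Affine points = {(2, 8), (2, 11), (4, 3), (4, 16), (5, 9), (5, 10), (7, 6), (7, 13), (8, 8), (8, 11), (9, 8), (9, 11), (10, 2), (10, 17), (11, 2), (11, 17), (14, 5), (14, 14), (17, 2), (17, 17)}; affine count = 20; |E(F_19)| = 21.

Discriminant check: Δ ∝ 4a³ + 27b² = 4·11³ + 27·15² = 4·1331 + 27·225 ≡ 18 (mod 19). Nonzero ⇒ E is nonsingular.
For each x ∈ F_19, compute rhs = x³ + 11·x + 15 mod 19, then count y ∈ F_19 with y² ≡ rhs.
  x = 0: rhs = 15, matching y values: none (0 points).
  x = 1: rhs = 8, matching y values: none (0 points).
  x = 2: rhs = 7, matching y values: 8, 11 (2 points).
  x = 3: rhs = 18, matching y values: none (0 points).
  x = 4: rhs = 9, matching y values: 3, 16 (2 points).
  x = 5: rhs = 5, matching y values: 9, 10 (2 points).
  x = 6: rhs = 12, matching y values: none (0 points).
  x = 7: rhs = 17, matching y values: 6, 13 (2 points).
  x = 8: rhs = 7, matching y values: 8, 11 (2 points).
  x = 9: rhs = 7, matching y values: 8, 11 (2 points).
  x = 10: rhs = 4, matching y values: 2, 17 (2 points).
  x = 11: rhs = 4, matching y values: 2, 17 (2 points).
  x = 12: rhs = 13, matching y values: none (0 points).
  x = 13: rhs = 18, matching y values: none (0 points).
  x = 14: rhs = 6, matching y values: 5, 14 (2 points).
  x = 15: rhs = 2, matching y values: none (0 points).
  x = 16: rhs = 12, matching y values: none (0 points).
  x = 17: rhs = 4, matching y values: 2, 17 (2 points).
  x = 18: rhs = 3, matching y values: none (0 points).
Total affine count: 20.
Full point count |E(F_19)| = 20 + 1 = 21.
Hasse bound: |21 − (19+1)| = |1| = 1 ≤ 2√19 ≈ 8.7178 ✓.


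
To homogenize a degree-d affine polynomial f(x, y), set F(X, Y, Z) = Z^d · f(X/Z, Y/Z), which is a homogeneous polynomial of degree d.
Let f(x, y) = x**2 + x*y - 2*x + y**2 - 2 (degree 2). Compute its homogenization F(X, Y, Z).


F(X, Y, Z) = X**2 + X*Y - 2*X*Z + Y**2 - 2*Z**2

deg(f) = 2.
Substitute x = X/Z, y = Y/Z into f, then multiply by Z^2.
  monomial 1·x^2·y^0 ↦ 1·X^2·Y^0·Z^0.
  monomial 1·x^1·y^1 ↦ 1·X^1·Y^1·Z^0.
  monomial -2·x^1·y^0 ↦ -2·X^1·Y^0·Z^1.
  monomial 1·x^0·y^2 ↦ 1·X^0·Y^2·Z^0.
  monomial -2·x^0·y^0 ↦ -2·X^0·Y^0·Z^2.
Collecting: F(X, Y, Z) = X**2 + X*Y - 2*X*Z + Y**2 - 2*Z**2.


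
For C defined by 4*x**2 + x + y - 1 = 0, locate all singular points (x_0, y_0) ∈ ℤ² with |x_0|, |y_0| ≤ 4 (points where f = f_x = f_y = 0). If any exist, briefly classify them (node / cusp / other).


No singular points in the scanned grid; C is smooth there.

Compute partial derivatives:
  f_x = 8*x + 1.
  f_y = 1.
f_y = 1 is a nonzero constant, so f_y never vanishes: no point (x, y) can satisfy f = f_x = f_y = 0. In particular no (x, y) ∈ {−4, ..., 4}² is singular; the curve is smooth.


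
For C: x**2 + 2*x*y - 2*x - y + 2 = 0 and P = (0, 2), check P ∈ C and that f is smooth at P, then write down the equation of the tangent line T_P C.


Tangent line at P: 2*x - y + 2 = 0.

Step 1: f(0, 2) = 0, so P lies on C.
Step 2: partial derivatives
  f_x(x, y) = 2*x + 2*y - 2, f_y(x, y) = 2*x - 1.
  f_x(P) = 2, f_y(P) = -1 (gradient nonzero, so P is smooth).
Step 3: tangent line at P: 2·(x − 0) + -1·(y − 2) = 0.
Expanding: 2*x - y + 2 = 0.


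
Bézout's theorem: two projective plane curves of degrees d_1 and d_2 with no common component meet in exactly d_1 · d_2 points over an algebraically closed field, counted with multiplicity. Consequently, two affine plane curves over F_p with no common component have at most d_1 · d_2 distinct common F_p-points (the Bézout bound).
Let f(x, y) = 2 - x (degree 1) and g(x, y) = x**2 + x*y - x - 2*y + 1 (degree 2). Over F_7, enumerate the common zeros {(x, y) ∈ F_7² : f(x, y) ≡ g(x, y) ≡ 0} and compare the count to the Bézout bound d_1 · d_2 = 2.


Common zeros: ∅; count = 0; Bézout bound = 2.

deg(f) = 1, deg(g) = 2, so Bézout bound = 2.
Scan x ∈ F_7. For each x, list the y ∈ F_7 with f(x, y) ≡ 0 and those with g(x, y) ≡ 0 (mod 7); the common zeros in that column are the intersection.
  x = 0: f ≡ 0 at y ∈ ∅; g ≡ 0 at y ∈ {4}; common: ∅.
  x = 1: f ≡ 0 at y ∈ ∅; g ≡ 0 at y ∈ {1}; common: ∅.
  x = 2: f ≡ 0 at y ∈ {0, 1, 2, 3, 4, 5, 6}; g ≡ 0 at y ∈ ∅; common: ∅.
  x = 3: f ≡ 0 at y ∈ ∅; g ≡ 0 at y ∈ {0}; common: ∅.
  x = 4: f ≡ 0 at y ∈ ∅; g ≡ 0 at y ∈ {4}; common: ∅.
  x = 5: f ≡ 0 at y ∈ ∅; g ≡ 0 at y ∈ {0}; common: ∅.
  x = 6: f ≡ 0 at y ∈ ∅; g ≡ 0 at y ∈ {1}; common: ∅.
Collecting: common zeros = ∅, so the count is 0.
Comparison with the Bézout bound: 0 ≤ 2 = deg(f)·deg(g), as expected for curves with no common component (the affine F_7-count falls short of the bound because intersections may lie at infinity, over extension fields, or carry multiplicity).


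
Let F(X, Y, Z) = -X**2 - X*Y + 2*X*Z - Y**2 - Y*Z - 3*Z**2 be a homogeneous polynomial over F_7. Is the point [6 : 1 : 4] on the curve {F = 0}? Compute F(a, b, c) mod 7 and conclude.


F(6,1,4) ≡ 2 (mod 7); P is NOT on the curve.

Evaluate F(6, 1, 4) term-by-term (mod 7).
  -X**2 ↦ -1·36·1·1 = -36
  -X*Y ↦ -1·6·1·1 = -6
  2*X*Z ↦ 2·6·1·4 = 48
  -Y**2 ↦ -1·1·1·1 = -1
  -Y*Z ↦ -1·1·1·4 = -4
  -3*Z**2 ↦ -3·1·1·16 = -48
Sum: F(6, 1, 4) = (-36) + (-6) + (48) + (-1) + (-4) + (-48) = -47.
Reducing mod 7: -47 ≡ 2 (mod 7).
Since F(a, b, c) ≡ 2 ≠ 0 (mod 7), P does NOT lie on the curve.


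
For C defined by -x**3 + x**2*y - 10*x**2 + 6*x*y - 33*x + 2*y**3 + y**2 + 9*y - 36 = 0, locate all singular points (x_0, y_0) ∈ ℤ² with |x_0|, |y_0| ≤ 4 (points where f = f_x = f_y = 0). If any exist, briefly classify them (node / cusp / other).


Singular points: {(-3, 0)}; classification: node.

Compute partial derivatives:
  f_x = -3*x**2 + 2*x*y - 20*x + 6*y - 33.
  f_y = x**2 + 6*x + 6*y**2 + 2*y + 9.
Scan x_0 ∈ {−4, ..., 4}. For each x_0, f_y(x_0, y) is a polynomial in y; find its integer roots y ∈ {−4, ..., 4}, then test f_x and f at those candidates.
  x = -4: f_y(-4, y) = 6*y**2 + 2*y + 1; no integer root y with |y| ≤ 4.
  x = -3: f_y(-3, y) = 6*y**2 + 2*y; vanishes at y ∈ {0}. (-3, 0): f_x = 0, f = 0 — SINGULAR.
  x = -2: f_y(-2, y) = 6*y**2 + 2*y + 1; no integer root y with |y| ≤ 4.
  x = -1: f_y(-1, y) = 6*y**2 + 2*y + 4; no integer root y with |y| ≤ 4.
  x = 0: f_y(0, y) = 6*y**2 + 2*y + 9; no integer root y with |y| ≤ 4.
  x = 1: f_y(1, y) = 6*y**2 + 2*y + 16; no integer root y with |y| ≤ 4.
  x = 2: f_y(2, y) = 6*y**2 + 2*y + 25; no integer root y with |y| ≤ 4.
  x = 3: f_y(3, y) = 6*y**2 + 2*y + 36; no integer root y with |y| ≤ 4.
  x = 4: f_y(4, y) = 6*y**2 + 2*y + 49; no integer root y with |y| ≤ 4.
Only singular point on the grid: (-3, 0).
Classify: substitute x = -3 + u, y = 0 + v and expand: f = -u**3 + u**2*v - u**2 + 2*v**3 + v**2.
No constant or linear terms (consistent with a singular point). Quadratic part: -u**2 + v**2. Cubic part: -u**3 + u**2*v + 2*v**3.
The quadratic part v**2 - u**2 = (v − u)(v + u) splits into two distinct linear factors, so there are two distinct tangent lines y − 0 = ±(x − -3) — this is a node (ordinary double point).
Classification: node.


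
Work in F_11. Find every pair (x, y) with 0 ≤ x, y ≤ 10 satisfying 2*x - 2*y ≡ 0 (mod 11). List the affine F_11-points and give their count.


Affine F_11-points: {(0, 0), (1, 1), (2, 2), (3, 3), (4, 4), (5, 5), (6, 6), (7, 7), (8, 8), (9, 9), (10, 10)}; count = 11.

For each of the 121 pairs (x, y) ∈ F_11², evaluate f(x, y) mod 11. Record the zeros.
  x = 0: [0↦0, 1↦9, 2↦7, 3↦5, 4↦3, 5↦1, 6↦10, 7↦8, 8↦6, 9↦4, 10↦2]  zeros at y ∈ {0}
  x = 1: [0↦2, 1↦0, 2↦9, 3↦7, 4↦5, 5↦3, 6↦1, 7↦10, 8↦8, 9↦6, 10↦4]  zeros at y ∈ {1}
  x = 2: [0↦4, 1↦2, 2↦0, 3↦9, 4↦7, 5↦5, 6↦3, 7↦1, 8↦10, 9↦8, 10↦6]  zeros at y ∈ {2}
  x = 3: [0↦6, 1↦4, 2↦2, 3↦0, 4↦9, 5↦7, 6↦5, 7↦3, 8↦1, 9↦10, 10↦8]  zeros at y ∈ {3}
  x = 4: [0↦8, 1↦6, 2↦4, 3↦2, 4↦0, 5↦9, 6↦7, 7↦5, 8↦3, 9↦1, 10↦10]  zeros at y ∈ {4}
  x = 5: [0↦10, 1↦8, 2↦6, 3↦4, 4↦2, 5↦0, 6↦9, 7↦7, 8↦5, 9↦3, 10↦1]  zeros at y ∈ {5}
  x = 6: [0↦1, 1↦10, 2↦8, 3↦6, 4↦4, 5↦2, 6↦0, 7↦9, 8↦7, 9↦5, 10↦3]  zeros at y ∈ {6}
  x = 7: [0↦3, 1↦1, 2↦10, 3↦8, 4↦6, 5↦4, 6↦2, 7↦0, 8↦9, 9↦7, 10↦5]  zeros at y ∈ {7}
  x = 8: [0↦5, 1↦3, 2↦1, 3↦10, 4↦8, 5↦6, 6↦4, 7↦2, 8↦0, 9↦9, 10↦7]  zeros at y ∈ {8}
  x = 9: [0↦7, 1↦5, 2↦3, 3↦1, 4↦10, 5↦8, 6↦6, 7↦4, 8↦2, 9↦0, 10↦9]  zeros at y ∈ {9}
  x = 10: [0↦9, 1↦7, 2↦5, 3↦3, 4↦1, 5↦10, 6↦8, 7↦6, 8↦4, 9↦2, 10↦0]  zeros at y ∈ {10}
Collecting zeros: affine points = {(0, 0), (1, 1), (2, 2), (3, 3), (4, 4), (5, 5), (6, 6), (7, 7), (8, 8), (9, 9), (10, 10)}.
Total count |C(F_11)_aff| = 11.


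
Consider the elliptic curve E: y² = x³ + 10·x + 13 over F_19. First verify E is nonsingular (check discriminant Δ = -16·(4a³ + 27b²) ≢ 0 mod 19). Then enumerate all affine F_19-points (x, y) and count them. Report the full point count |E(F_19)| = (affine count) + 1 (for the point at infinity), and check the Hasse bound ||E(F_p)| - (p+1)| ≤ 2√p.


Affine points = {(1, 9), (1, 10), (5, 6), (5, 13), (6, 2), (6, 17), (8, 4), (8, 15), (10, 7), (10, 12), (14, 3), (14, 16), (15, 2), (15, 17), (17, 2), (17, 17)}; affine count = 16; |E(F_19)| = 17.

Discriminant check: Δ ∝ 4a³ + 27b² = 4·10³ + 27·13² = 4·1000 + 27·169 ≡ 13 (mod 19). Nonzero ⇒ E is nonsingular.
For each x ∈ F_19, compute rhs = x³ + 10·x + 13 mod 19, then count y ∈ F_19 with y² ≡ rhs.
  x = 0: rhs = 13, matching y values: none (0 points).
  x = 1: rhs = 5, matching y values: 9, 10 (2 points).
  x = 2: rhs = 3, matching y values: none (0 points).
  x = 3: rhs = 13, matching y values: none (0 points).
  x = 4: rhs = 3, matching y values: none (0 points).
  x = 5: rhs = 17, matching y values: 6, 13 (2 points).
  x = 6: rhs = 4, matching y values: 2, 17 (2 points).
  x = 7: rhs = 8, matching y values: none (0 points).
  x = 8: rhs = 16, matching y values: 4, 15 (2 points).
  x = 9: rhs = 15, matching y values: none (0 points).
  x = 10: rhs = 11, matching y values: 7, 12 (2 points).
  x = 11: rhs = 10, matching y values: none (0 points).
  x = 12: rhs = 18, matching y values: none (0 points).
  x = 13: rhs = 3, matching y values: none (0 points).
  x = 14: rhs = 9, matching y values: 3, 16 (2 points).
  x = 15: rhs = 4, matching y values: 2, 17 (2 points).
  x = 16: rhs = 13, matching y values: none (0 points).
  x = 17: rhs = 4, matching y values: 2, 17 (2 points).
  x = 18: rhs = 2, matching y values: none (0 points).
Total affine count: 16.
Full point count |E(F_19)| = 16 + 1 = 17.
Hasse bound: |17 − (19+1)| = |-3| = 3 ≤ 2√19 ≈ 8.7178 ✓.


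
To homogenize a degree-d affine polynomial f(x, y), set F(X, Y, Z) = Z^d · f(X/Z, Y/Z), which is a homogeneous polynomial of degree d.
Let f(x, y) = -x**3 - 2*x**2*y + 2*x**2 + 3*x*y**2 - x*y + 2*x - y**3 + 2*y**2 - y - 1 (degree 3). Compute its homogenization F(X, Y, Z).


F(X, Y, Z) = -X**3 - 2*X**2*Y + 2*X**2*Z + 3*X*Y**2 - X*Y*Z + 2*X*Z**2 - Y**3 + 2*Y**2*Z - Y*Z**2 - Z**3

deg(f) = 3.
Substitute x = X/Z, y = Y/Z into f, then multiply by Z^3.
  monomial -1·x^3·y^0 ↦ -1·X^3·Y^0·Z^0.
  monomial -2·x^2·y^1 ↦ -2·X^2·Y^1·Z^0.
  monomial 2·x^2·y^0 ↦ 2·X^2·Y^0·Z^1.
  monomial 3·x^1·y^2 ↦ 3·X^1·Y^2·Z^0.
  monomial -1·x^1·y^1 ↦ -1·X^1·Y^1·Z^1.
  monomial 2·x^1·y^0 ↦ 2·X^1·Y^0·Z^2.
  monomial -1·x^0·y^3 ↦ -1·X^0·Y^3·Z^0.
  monomial 2·x^0·y^2 ↦ 2·X^0·Y^2·Z^1.
  monomial -1·x^0·y^1 ↦ -1·X^0·Y^1·Z^2.
  monomial -1·x^0·y^0 ↦ -1·X^0·Y^0·Z^3.
Collecting: F(X, Y, Z) = -X**3 - 2*X**2*Y + 2*X**2*Z + 3*X*Y**2 - X*Y*Z + 2*X*Z**2 - Y**3 + 2*Y**2*Z - Y*Z**2 - Z**3.


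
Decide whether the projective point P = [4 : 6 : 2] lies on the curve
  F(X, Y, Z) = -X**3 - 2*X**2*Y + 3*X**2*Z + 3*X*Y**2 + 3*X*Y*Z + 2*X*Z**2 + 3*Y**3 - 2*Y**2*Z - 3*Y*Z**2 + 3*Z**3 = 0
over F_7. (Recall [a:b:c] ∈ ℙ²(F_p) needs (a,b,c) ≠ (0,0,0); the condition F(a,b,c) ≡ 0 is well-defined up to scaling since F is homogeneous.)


F(4,6,2) ≡ 1 (mod 7); P is NOT on the curve.

Evaluate F(4, 6, 2) term-by-term (mod 7).
  -X**3 ↦ -1·64·1·1 = -64
  -2*X**2*Y ↦ -2·16·6·1 = -192
  3*X**2*Z ↦ 3·16·1·2 = 96
  3*X*Y**2 ↦ 3·4·36·1 = 432
  3*X*Y*Z ↦ 3·4·6·2 = 144
  2*X*Z**2 ↦ 2·4·1·4 = 32
  3*Y**3 ↦ 3·1·216·1 = 648
  -2*Y**2*Z ↦ -2·1·36·2 = -144
  -3*Y*Z**2 ↦ -3·1·6·4 = -72
  3*Z**3 ↦ 3·1·1·8 = 24
Sum: F(4, 6, 2) = (-64) + (-192) + (96) + (432) + (144) + (32) + (648) + (-144) + (-72) + (24) = 904.
Reducing mod 7: 904 ≡ 1 (mod 7).
Since F(a, b, c) ≡ 1 ≠ 0 (mod 7), P does NOT lie on the curve.


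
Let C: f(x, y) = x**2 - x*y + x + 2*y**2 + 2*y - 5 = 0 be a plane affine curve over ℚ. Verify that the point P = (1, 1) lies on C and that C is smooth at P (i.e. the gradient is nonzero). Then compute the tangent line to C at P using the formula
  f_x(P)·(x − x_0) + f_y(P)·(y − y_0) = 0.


Tangent line at P: 2*x + 5*y - 7 = 0.

Step 1: f(1, 1) = 0, so P lies on C.
Step 2: partial derivatives
  f_x(x, y) = 2*x - y + 1, f_y(x, y) = -x + 4*y + 2.
  f_x(P) = 2, f_y(P) = 5 (gradient nonzero, so P is smooth).
Step 3: tangent line at P: 2·(x − 1) + 5·(y − 1) = 0.
Expanding: 2*x + 5*y - 7 = 0.


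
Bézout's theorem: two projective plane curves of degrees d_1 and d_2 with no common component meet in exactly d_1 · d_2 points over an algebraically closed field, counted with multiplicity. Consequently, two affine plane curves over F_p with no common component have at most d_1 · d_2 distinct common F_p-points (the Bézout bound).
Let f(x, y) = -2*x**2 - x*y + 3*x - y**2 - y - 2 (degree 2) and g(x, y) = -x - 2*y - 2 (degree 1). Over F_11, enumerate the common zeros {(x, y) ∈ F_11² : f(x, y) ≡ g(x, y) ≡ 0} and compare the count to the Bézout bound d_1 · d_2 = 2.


Common zeros: {(6, 7), (7, 1)}; count = 2; Bézout bound = 2.

deg(f) = 2, deg(g) = 1, so Bézout bound = 2.
Scan x ∈ F_11. For each x, list the y ∈ F_11 with f(x, y) ≡ 0 and those with g(x, y) ≡ 0 (mod 11); the common zeros in that column are the intersection.
  x = 0: f ≡ 0 at y ∈ {4, 6}; g ≡ 0 at y ∈ {10}; common: ∅.
  x = 1: f ≡ 0 at y ∈ {10}; g ≡ 0 at y ∈ {4}; common: ∅.
  x = 2: f ≡ 0 at y ∈ {3, 5}; g ≡ 0 at y ∈ {9}; common: ∅.
  x = 3: f ≡ 0 at y ∈ {0, 7}; g ≡ 0 at y ∈ {3}; common: ∅.
  x = 4: f ≡ 0 at y ∈ {0, 6}; g ≡ 0 at y ∈ {8}; common: ∅.
  x = 5: f ≡ 0 at y ∈ {1, 4}; g ≡ 0 at y ∈ {2}; common: ∅.
  x = 6: f ≡ 0 at y ∈ {7, 8}; g ≡ 0 at y ∈ {7}; common: {7}.
  x = 7: f ≡ 0 at y ∈ {1, 2}; g ≡ 0 at y ∈ {1}; common: {1}.
  x = 8: f ≡ 0 at y ∈ {5, 8}; g ≡ 0 at y ∈ {6}; common: ∅.
  x = 9: f ≡ 0 at y ∈ {3, 9}; g ≡ 0 at y ∈ {0}; common: ∅.
  x = 10: f ≡ 0 at y ∈ {2, 9}; g ≡ 0 at y ∈ {5}; common: ∅.
Collecting: common zeros = {(6, 7), (7, 1)}, so the count is 2.
Comparison with the Bézout bound: 2 ≤ 2 = deg(f)·deg(g), as expected for curves with no common component (the bound is attained).


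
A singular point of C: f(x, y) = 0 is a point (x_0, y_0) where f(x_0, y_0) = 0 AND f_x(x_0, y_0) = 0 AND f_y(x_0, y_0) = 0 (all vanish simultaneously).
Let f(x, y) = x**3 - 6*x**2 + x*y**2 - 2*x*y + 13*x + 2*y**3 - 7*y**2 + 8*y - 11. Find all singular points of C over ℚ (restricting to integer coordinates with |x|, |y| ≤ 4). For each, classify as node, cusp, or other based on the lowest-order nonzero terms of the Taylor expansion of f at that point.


Singular points: {(2, 1)}; classification: cusp.

Compute partial derivatives:
  f_x = 3*x**2 - 12*x + y**2 - 2*y + 13.
  f_y = 2*x*y - 2*x + 6*y**2 - 14*y + 8.
Scan x_0 ∈ {−4, ..., 4}. For each x_0, f_y(x_0, y) is a polynomial in y; find its integer roots y ∈ {−4, ..., 4}, then test f_x and f at those candidates.
  x = -4: f_y(-4, y) = 6*y**2 - 22*y + 16; vanishes at y ∈ {1}. (-4, 1): f_x = 108 ≠ 0.
  x = -3: f_y(-3, y) = 6*y**2 - 20*y + 14; vanishes at y ∈ {1}. (-3, 1): f_x = 75 ≠ 0.
  x = -2: f_y(-2, y) = 6*y**2 - 18*y + 12; vanishes at y ∈ {1, 2}. (-2, 1): f_x = 48 ≠ 0; (-2, 2): f_x = 49 ≠ 0.
  x = -1: f_y(-1, y) = 6*y**2 - 16*y + 10; vanishes at y ∈ {1}. (-1, 1): f_x = 27 ≠ 0.
  x = 0: f_y(0, y) = 6*y**2 - 14*y + 8; vanishes at y ∈ {1}. (0, 1): f_x = 12 ≠ 0.
  x = 1: f_y(1, y) = 6*y**2 - 12*y + 6; vanishes at y ∈ {1}. (1, 1): f_x = 3 ≠ 0.
  x = 2: f_y(2, y) = 6*y**2 - 10*y + 4; vanishes at y ∈ {1}. (2, 1): f_x = 0, f = 0 — SINGULAR.
  x = 3: f_y(3, y) = 6*y**2 - 8*y + 2; vanishes at y ∈ {1}. (3, 1): f_x = 3 ≠ 0.
  x = 4: f_y(4, y) = 6*y**2 - 6*y; vanishes at y ∈ {0, 1}. (4, 0): f_x = 13 ≠ 0; (4, 1): f_x = 12 ≠ 0.
Only singular point on the grid: (2, 1).
Classify: substitute x = 2 + u, y = 1 + v and expand: f = u**3 + u*v**2 + 2*v**3 + v**2.
No constant or linear terms (consistent with a singular point). Quadratic part: v**2. Cubic part: u**3 + u*v**2 + 2*v**3.
The quadratic part v**2 is a perfect square, so there is a single (double) tangent line v = 0, i.e. y = 1. Restricting the cubic part to that line (v = 0) leaves u**3 ≠ 0, so f is not divisible by v and the branch is v² ≈ -u**3 to lowest order — this is a cusp.
Classification: cusp.


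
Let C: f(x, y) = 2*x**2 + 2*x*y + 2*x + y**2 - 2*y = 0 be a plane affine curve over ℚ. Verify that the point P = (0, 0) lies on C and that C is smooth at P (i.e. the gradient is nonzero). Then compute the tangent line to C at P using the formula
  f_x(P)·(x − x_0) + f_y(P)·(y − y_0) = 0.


Tangent line at P: 2*x - 2*y = 0.

Step 1: f(0, 0) = 0, so P lies on C.
Step 2: partial derivatives
  f_x(x, y) = 4*x + 2*y + 2, f_y(x, y) = 2*x + 2*y - 2.
  f_x(P) = 2, f_y(P) = -2 (gradient nonzero, so P is smooth).
Step 3: tangent line at P: 2·(x − 0) + -2·(y − 0) = 0.
Expanding: 2*x - 2*y = 0.


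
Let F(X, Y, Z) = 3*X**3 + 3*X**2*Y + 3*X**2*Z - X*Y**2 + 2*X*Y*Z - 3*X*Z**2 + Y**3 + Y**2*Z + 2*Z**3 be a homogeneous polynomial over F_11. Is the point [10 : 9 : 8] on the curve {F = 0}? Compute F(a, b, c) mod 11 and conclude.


F(10,9,8) ≡ 4 (mod 11); P is NOT on the curve.

Evaluate F(10, 9, 8) term-by-term (mod 11).
  3*X**3 ↦ 3·1000·1·1 = 3000
  3*X**2*Y ↦ 3·100·9·1 = 2700
  3*X**2*Z ↦ 3·100·1·8 = 2400
  -X*Y**2 ↦ -1·10·81·1 = -810
  2*X*Y*Z ↦ 2·10·9·8 = 1440
  -3*X*Z**2 ↦ -3·10·1·64 = -1920
  Y**3 ↦ 1·1·729·1 = 729
  Y**2*Z ↦ 1·1·81·8 = 648
  2*Z**3 ↦ 2·1·1·512 = 1024
Sum: F(10, 9, 8) = (3000) + (2700) + (2400) + (-810) + (1440) + (-1920) + (729) + (648) + (1024) = 9211.
Reducing mod 11: 9211 ≡ 4 (mod 11).
Since F(a, b, c) ≡ 4 ≠ 0 (mod 11), P does NOT lie on the curve.


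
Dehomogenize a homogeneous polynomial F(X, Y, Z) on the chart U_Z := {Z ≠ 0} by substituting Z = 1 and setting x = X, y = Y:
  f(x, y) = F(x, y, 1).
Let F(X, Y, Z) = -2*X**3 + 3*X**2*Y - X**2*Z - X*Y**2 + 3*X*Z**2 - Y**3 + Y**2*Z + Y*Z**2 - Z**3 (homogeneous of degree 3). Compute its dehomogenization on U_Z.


f(x, y) = -2*x**3 + 3*x**2*y - x**2 - x*y**2 + 3*x - y**3 + y**2 + y - 1

On U_Z we set Z = 1. Each monomial c·X^i·Y^j·Z^k in F becomes c·x^i·y^j·1^k = c·x^i·y^j.
Substituting Z = 1: F(X, Y, 1) = -2*x**3 + 3*x**2*y - x**2 - x*y**2 + 3*x - y**3 + y**2 + y - 1.
Note: deg(f) ≤ deg(F) = 3; strict inequality happens when F is divisible by Z (lost terms).


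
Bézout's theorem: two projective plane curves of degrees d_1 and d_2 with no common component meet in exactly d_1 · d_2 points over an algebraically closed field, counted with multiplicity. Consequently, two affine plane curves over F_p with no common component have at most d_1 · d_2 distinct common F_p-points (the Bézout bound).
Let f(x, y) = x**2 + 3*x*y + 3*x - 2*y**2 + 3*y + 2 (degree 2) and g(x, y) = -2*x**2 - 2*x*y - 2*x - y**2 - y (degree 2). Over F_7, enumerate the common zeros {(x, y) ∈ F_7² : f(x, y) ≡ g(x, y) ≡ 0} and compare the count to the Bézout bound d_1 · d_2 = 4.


Common zeros: {(6, 0)}; count = 1; Bézout bound = 4.

deg(f) = 2, deg(g) = 2, so Bézout bound = 4.
Scan x ∈ F_7. For each x, list the y ∈ F_7 with f(x, y) ≡ 0 and those with g(x, y) ≡ 0 (mod 7); the common zeros in that column are the intersection.
  x = 0: f ≡ 0 at y ∈ {2, 3}; g ≡ 0 at y ∈ {0, 6}; common: ∅.
  x = 1: f ≡ 0 at y ∈ {5}; g ≡ 0 at y ∈ {2}; common: ∅.
  x = 2: f ≡ 0 at y ∈ {3, 5}; g ≡ 0 at y ∈ ∅; common: ∅.
  x = 3: f ≡ 0 at y ∈ ∅; g ≡ 0 at y ∈ {2, 5}; common: ∅.
  x = 4: f ≡ 0 at y ∈ ∅; g ≡ 0 at y ∈ ∅; common: ∅.
  x = 5: f ≡ 0 at y ∈ {0, 2}; g ≡ 0 at y ∈ {5}; common: ∅.
  x = 6: f ≡ 0 at y ∈ {0}; g ≡ 0 at y ∈ {0, 1}; common: {0}.
Collecting: common zeros = {(6, 0)}, so the count is 1.
Comparison with the Bézout bound: 1 ≤ 4 = deg(f)·deg(g), as expected for curves with no common component (the affine F_7-count falls short of the bound because intersections may lie at infinity, over extension fields, or carry multiplicity).


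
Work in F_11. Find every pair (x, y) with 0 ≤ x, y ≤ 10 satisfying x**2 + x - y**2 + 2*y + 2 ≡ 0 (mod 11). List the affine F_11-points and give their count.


Affine F_11-points: {(0, 6), (0, 7), (1, 5), (1, 8), (2, 4), (2, 9), (3, 3), (3, 10), (4, 0), (4, 2), (5, 1), (6, 0), (6, 2), (7, 3), (7, 10), (8, 4), (8, 9), (9, 5), (9, 8), (10, 6), (10, 7)}; count = 21.

For each of the 121 pairs (x, y) ∈ F_11², evaluate f(x, y) mod 11. Record the zeros.
  x = 0: [0↦2, 1↦3, 2↦2, 3↦10, 4↦5, 5↦9, 6↦0, 7↦0, 8↦9, 9↦5, 10↦10]  zeros at y ∈ {6, 7}
  x = 1: [0↦4, 1↦5, 2↦4, 3↦1, 4↦7, 5↦0, 6↦2, 7↦2, 8↦0, 9↦7, 10↦1]  zeros at y ∈ {5, 8}
  x = 2: [0↦8, 1↦9, 2↦8, 3↦5, 4↦0, 5↦4, 6↦6, 7↦6, 8↦4, 9↦0, 10↦5]  zeros at y ∈ {4, 9}
  x = 3: [0↦3, 1↦4, 2↦3, 3↦0, 4↦6, 5↦10, 6↦1, 7↦1, 8↦10, 9↦6, 10↦0]  zeros at y ∈ {3, 10}
  x = 4: [0↦0, 1↦1, 2↦0, 3↦8, 4↦3, 5↦7, 6↦9, 7↦9, 8↦7, 9↦3, 10↦8]  zeros at y ∈ {0, 2}
  x = 5: [0↦10, 1↦0, 2↦10, 3↦7, 4↦2, 5↦6, 6↦8, 7↦8, 8↦6, 9↦2, 10↦7]  zeros at y ∈ {1}
  x = 6: [0↦0, 1↦1, 2↦0, 3↦8, 4↦3, 5↦7, 6↦9, 7↦9, 8↦7, 9↦3, 10↦8]  zeros at y ∈ {0, 2}
  x = 7: [0↦3, 1↦4, 2↦3, 3↦0, 4↦6, 5↦10, 6↦1, 7↦1, 8↦10, 9↦6, 10↦0]  zeros at y ∈ {3, 10}
  x = 8: [0↦8, 1↦9, 2↦8, 3↦5, 4↦0, 5↦4, 6↦6, 7↦6, 8↦4, 9↦0, 10↦5]  zeros at y ∈ {4, 9}
  x = 9: [0↦4, 1↦5, 2↦4, 3↦1, 4↦7, 5↦0, 6↦2, 7↦2, 8↦0, 9↦7, 10↦1]  zeros at y ∈ {5, 8}
  x = 10: [0↦2, 1↦3, 2↦2, 3↦10, 4↦5, 5↦9, 6↦0, 7↦0, 8↦9, 9↦5, 10↦10]  zeros at y ∈ {6, 7}
Collecting zeros: affine points = {(0, 6), (0, 7), (1, 5), (1, 8), (2, 4), (2, 9), (3, 3), (3, 10), (4, 0), (4, 2), (5, 1), (6, 0), (6, 2), (7, 3), (7, 10), (8, 4), (8, 9), (9, 5), (9, 8), (10, 6), (10, 7)}.
Total count |C(F_11)_aff| = 21.


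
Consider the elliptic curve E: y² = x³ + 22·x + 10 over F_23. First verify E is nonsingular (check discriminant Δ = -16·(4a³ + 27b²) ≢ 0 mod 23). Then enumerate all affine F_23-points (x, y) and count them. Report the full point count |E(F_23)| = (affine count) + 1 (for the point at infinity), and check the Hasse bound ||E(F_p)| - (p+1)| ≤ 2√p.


Affine points = {(2, 4), (2, 19), (4, 1), (4, 22), (6, 6), (6, 17), (7, 1), (7, 22), (8, 10), (8, 13), (12, 1), (12, 22), (13, 3), (13, 20), (14, 7), (14, 16), (15, 9), (15, 14), (20, 3), (20, 20), (21, 2), (21, 21)}; affine count = 22; |E(F_23)| = 23.

Discriminant check: Δ ∝ 4a³ + 27b² = 4·22³ + 27·10² = 4·10648 + 27·100 ≡ 5 (mod 23). Nonzero ⇒ E is nonsingular.
For each x ∈ F_23, compute rhs = x³ + 22·x + 10 mod 23, then count y ∈ F_23 with y² ≡ rhs.
  x = 0: rhs = 10, matching y values: none (0 points).
  x = 1: rhs = 10, matching y values: none (0 points).
  x = 2: rhs = 16, matching y values: 4, 19 (2 points).
  x = 3: rhs = 11, matching y values: none (0 points).
  x = 4: rhs = 1, matching y values: 1, 22 (2 points).
  x = 5: rhs = 15, matching y values: none (0 points).
  x = 6: rhs = 13, matching y values: 6, 17 (2 points).
  x = 7: rhs = 1, matching y values: 1, 22 (2 points).
  x = 8: rhs = 8, matching y values: 10, 13 (2 points).
  x = 9: rhs = 17, matching y values: none (0 points).
  x = 10: rhs = 11, matching y values: none (0 points).
  x = 11: rhs = 19, matching y values: none (0 points).
  x = 12: rhs = 1, matching y values: 1, 22 (2 points).
  x = 13: rhs = 9, matching y values: 3, 20 (2 points).
  x = 14: rhs = 3, matching y values: 7, 16 (2 points).
  x = 15: rhs = 12, matching y values: 9, 14 (2 points).
  x = 16: rhs = 19, matching y values: none (0 points).
  x = 17: rhs = 7, matching y values: none (0 points).
  x = 18: rhs = 5, matching y values: none (0 points).
  x = 19: rhs = 19, matching y values: none (0 points).
  x = 20: rhs = 9, matching y values: 3, 20 (2 points).
  x = 21: rhs = 4, matching y values: 2, 21 (2 points).
  x = 22: rhs = 10, matching y values: none (0 points).
Total affine count: 22.
Full point count |E(F_23)| = 22 + 1 = 23.
Hasse bound: |23 − (23+1)| = |-1| = 1 ≤ 2√23 ≈ 9.5917 ✓.


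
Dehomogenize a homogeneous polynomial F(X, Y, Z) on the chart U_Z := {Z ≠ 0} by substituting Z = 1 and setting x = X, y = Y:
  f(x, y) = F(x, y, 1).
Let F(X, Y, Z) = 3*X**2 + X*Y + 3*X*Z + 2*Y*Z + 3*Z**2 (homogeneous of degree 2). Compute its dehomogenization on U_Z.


f(x, y) = 3*x**2 + x*y + 3*x + 2*y + 3

On U_Z we set Z = 1. Each monomial c·X^i·Y^j·Z^k in F becomes c·x^i·y^j·1^k = c·x^i·y^j.
Substituting Z = 1: F(X, Y, 1) = 3*x**2 + x*y + 3*x + 2*y + 3.
Note: deg(f) ≤ deg(F) = 2; strict inequality happens when F is divisible by Z (lost terms).


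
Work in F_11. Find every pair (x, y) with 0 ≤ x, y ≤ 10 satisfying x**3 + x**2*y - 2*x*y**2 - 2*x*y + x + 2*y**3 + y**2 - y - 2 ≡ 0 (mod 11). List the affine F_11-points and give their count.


Affine F_11-points: {(0, 1), (0, 7), (0, 8), (1, 0), (3, 8), (4, 0), (4, 4), (4, 5), (5, 3), (6, 0), (6, 4), (6, 7), (8, 4), (9, 7), (9, 9)}; count = 15.

For each of the 121 pairs (x, y) ∈ F_11², evaluate f(x, y) mod 11. Record the zeros.
  x = 0: [0↦9, 1↦0, 2↦5, 3↦3, 4↦6, 5↦4, 6↦9, 7↦0, 8↦0, 9↦10, 10↦9]  zeros at y ∈ {1, 7, 8}
  x = 1: [0↦0, 1↦10, 2↦8, 3↦6, 4↦5, 5↦6, 6↦10, 7↦7, 8↦9, 9↦6, 10↦10]  zeros at y ∈ {0}
  x = 2: [0↦8, 1↦6, 2↦10, 3↦10, 4↦7, 5↦2, 6↦7, 7↦1, 8↦7, 9↦4, 10↦4]  zeros at y ∈ ∅
  x = 3: [0↦6, 1↦5, 2↦6, 3↦10, 4↦7, 5↦9, 6↦6, 7↦10, 8↦0, 9↦10, 10↦8]  zeros at y ∈ {8}
  x = 4: [0↦0, 1↦2, 2↦2, 3↦1, 4↦0, 5↦0, 6↦2, 7↦7, 8↦5, 9↦8, 10↦6]  zeros at y ∈ {0, 4, 5}
  x = 5: [0↦7, 1↦3, 2↦4, 3↦0, 4↦3, 5↦3, 6↦1, 7↦9, 8↦6, 9↦4, 10↦4]  zeros at y ∈ {3}
  x = 6: [0↦0, 1↦3, 2↦7, 3↦2, 4↦0, 5↦2, 6↦9, 7↦0, 8↦9, 9↦4, 10↦8]  zeros at y ∈ {0, 4, 7}
  x = 7: [0↦7, 1↦8, 2↦6, 3↦2, 4↦8, 5↦3, 6↦10, 7↦8, 8↦9, 9↦3, 10↦2]  zeros at y ∈ ∅
  x = 8: [0↦1, 1↦2, 2↦7, 3↦6, 4↦0, 5↦1, 6↦10, 7↦6, 8↦1, 9↦7, 10↦3]  zeros at y ∈ {4}
  x = 9: [0↦10, 1↦2, 2↦5, 3↦9, 4↦4, 5↦2, 6↦4, 7↦0, 8↦2, 9↦0, 10↦6]  zeros at y ∈ {7, 9}
  x = 10: [0↦7, 1↦3, 2↦6, 3↦6, 4↦4, 5↦1, 6↦9, 7↦7, 8↦7, 9↦10, 10↦6]  zeros at y ∈ ∅
Collecting zeros: affine points = {(0, 1), (0, 7), (0, 8), (1, 0), (3, 8), (4, 0), (4, 4), (4, 5), (5, 3), (6, 0), (6, 4), (6, 7), (8, 4), (9, 7), (9, 9)}.
Total count |C(F_11)_aff| = 15.
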